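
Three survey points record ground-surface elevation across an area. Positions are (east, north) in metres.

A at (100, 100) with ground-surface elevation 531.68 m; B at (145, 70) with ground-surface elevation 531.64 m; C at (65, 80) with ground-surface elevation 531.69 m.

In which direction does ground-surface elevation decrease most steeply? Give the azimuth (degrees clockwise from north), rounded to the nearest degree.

131°

With z = a·x + b·y + c and A as origin, the differences give:
  45·a + (-30)·b = -0.04
  (-35)·a + (-20)·b = +0.01
Eliminate b (×(-20) and ×(-30), subtract): -1950·a = 1.100 → a = ∂z/∂x = -0.0005641
Back-substitute: b = ∂z/∂y = +0.0004872.
Steepest decrease is along −∇f: components (+0.0005641 E, -0.0004872 N).
Azimuth = atan2(+0.0005641, -0.0004872) = 130.8° ≈ 131°.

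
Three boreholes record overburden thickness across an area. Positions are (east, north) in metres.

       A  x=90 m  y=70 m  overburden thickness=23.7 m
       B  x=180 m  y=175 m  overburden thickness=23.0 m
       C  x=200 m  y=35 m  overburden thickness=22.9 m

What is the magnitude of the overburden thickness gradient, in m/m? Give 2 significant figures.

Differences from A: to B (Δx, Δy, Δh) = (90, 105, -0.7); to C = (110, -35, -0.8).
Solve a·Δx + b·Δy = Δd: det = 90·(-35) − 110·105 = -14700.
∂d/∂x = [(-0.7)·(-35) − (-0.8)·105] / -14700 = -0.007381
∂d/∂y = [90·(-0.8) − 110·(-0.7)] / -14700 = -0.0003401
|∇f| = √(-0.007381² + -0.0003401²) = 0.007389 m/m

0.0074 m/m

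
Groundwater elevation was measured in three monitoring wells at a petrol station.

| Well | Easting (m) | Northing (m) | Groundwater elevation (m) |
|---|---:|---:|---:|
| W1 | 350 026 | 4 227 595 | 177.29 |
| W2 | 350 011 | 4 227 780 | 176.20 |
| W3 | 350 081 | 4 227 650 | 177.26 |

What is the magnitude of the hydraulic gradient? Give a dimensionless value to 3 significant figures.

0.00739

Differences from W1: to W2 (Δx, Δy, Δh) = (-15, 185, -1.09); to W3 = (55, 55, -0.03).
Solve a·Δx + b·Δy = Δh: det = (-15)·55 − 55·185 = -11000.
∂h/∂x = [(-1.09)·55 − (-0.03)·185] / -11000 = +0.004945
∂h/∂y = [(-15)·(-0.03) − 55·(-1.09)] / -11000 = -0.005491
|∇h| = √(0.004945² + -0.005491²) = 0.007389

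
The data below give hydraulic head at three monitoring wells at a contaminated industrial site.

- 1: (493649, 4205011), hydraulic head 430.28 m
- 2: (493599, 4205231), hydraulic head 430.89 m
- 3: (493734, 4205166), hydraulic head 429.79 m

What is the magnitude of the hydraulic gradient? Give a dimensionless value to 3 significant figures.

0.00772

Taking 1 as reference: 2−1 = (-50, 220, +0.61); 3−1 = (85, 155, -0.49).
Solve a·Δx + b·Δy = Δh: det = (-50)·155 − 85·220 = -26450.
∂h/∂x = [(+0.61)·155 − (-0.49)·220] / -26450 = -0.007650
∂h/∂y = [(-50)·(-0.49) − 85·(+0.61)] / -26450 = +0.001034
|∇h| = √(-0.007650² + 0.001034²) = 0.00772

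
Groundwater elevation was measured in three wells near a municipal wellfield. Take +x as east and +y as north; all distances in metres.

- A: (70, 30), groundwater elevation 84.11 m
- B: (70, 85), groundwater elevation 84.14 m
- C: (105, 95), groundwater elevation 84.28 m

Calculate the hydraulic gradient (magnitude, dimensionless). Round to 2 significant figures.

Three-point gradient (reference A): Δ to B = (0, 55, +0.03), Δ to C = (35, 65, +0.17).
∂h/∂x = +0.003844, ∂h/∂y = +0.0005455 (det = -1925).
|∇h| = √(0.003844² + 0.0005455²) = 0.003883

0.0039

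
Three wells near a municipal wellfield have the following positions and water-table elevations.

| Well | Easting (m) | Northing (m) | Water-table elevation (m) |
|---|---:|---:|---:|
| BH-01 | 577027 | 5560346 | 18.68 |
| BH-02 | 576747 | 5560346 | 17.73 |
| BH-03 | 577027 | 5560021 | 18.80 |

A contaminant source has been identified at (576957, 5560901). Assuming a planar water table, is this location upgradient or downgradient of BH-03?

downgradient

∂h/∂x = (17.73 − 18.68) / (576747 − 577027) = +0.003393
∂h/∂y = (18.80 − 18.68) / (5560021 − 5560346) = -0.0003692
Head at (576957, 5560901) = 18.68 + (+0.003393)·(-70) + (-0.0003692)·(555) = 18.24 m.
That is lower than the 18.80 m at BH-03, so the point is downgradient.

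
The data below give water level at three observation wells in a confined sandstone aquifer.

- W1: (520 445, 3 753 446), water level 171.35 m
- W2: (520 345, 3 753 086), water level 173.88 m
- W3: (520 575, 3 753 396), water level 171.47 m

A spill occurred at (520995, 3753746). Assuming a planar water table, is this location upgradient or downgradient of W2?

With h = a·x + b·y + c and W1 as origin, the differences give:
  (-100)·a + (-360)·b = +2.53
  130·a + (-50)·b = +0.12
Eliminate b (×(-50) and ×(-360), subtract): 51800·a = -83.300 → a = ∂h/∂x = -0.001608
Back-substitute: b = ∂h/∂y = -0.006581.
Head at (520995, 3753746) = 171.35 + (-0.001608)·(550) + (-0.006581)·(300) = 168.49 m.
That is lower than the 173.88 m at W2, so the point is downgradient.

downgradient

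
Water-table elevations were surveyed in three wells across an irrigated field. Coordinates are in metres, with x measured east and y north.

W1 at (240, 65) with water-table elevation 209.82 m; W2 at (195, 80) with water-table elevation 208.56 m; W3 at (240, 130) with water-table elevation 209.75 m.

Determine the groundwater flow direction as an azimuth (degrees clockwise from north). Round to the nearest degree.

With h = a·x + b·y + c and W1 as origin, the differences give:
  (-45)·a + 15·b = -1.26
  0·a + 65·b = -0.07
Eliminate b (×65 and ×15, subtract): -2925·a = -80.850 → a = ∂h/∂x = +0.02764
Back-substitute: b = ∂h/∂y = -0.001077.
Flow direction (−∇h) has components (-0.02764 E, +0.001077 N).
Azimuth = atan2(E, N) = atan2(-0.02764, +0.001077) = 272.2° ≈ 272°.

272°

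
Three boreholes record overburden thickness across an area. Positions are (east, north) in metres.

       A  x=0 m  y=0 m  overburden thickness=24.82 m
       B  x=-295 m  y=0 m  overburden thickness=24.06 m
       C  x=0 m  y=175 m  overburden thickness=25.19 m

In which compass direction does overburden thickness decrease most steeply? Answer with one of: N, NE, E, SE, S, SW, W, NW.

∂d/∂x = (24.06 − 24.82) / (-295 − 0) = +0.002576
∂d/∂y = (25.19 − 24.82) / (175 − 0) = +0.002114
Steepest decrease is along −∇f = (-0.002576 E, -0.002114 N) → southwest.

SW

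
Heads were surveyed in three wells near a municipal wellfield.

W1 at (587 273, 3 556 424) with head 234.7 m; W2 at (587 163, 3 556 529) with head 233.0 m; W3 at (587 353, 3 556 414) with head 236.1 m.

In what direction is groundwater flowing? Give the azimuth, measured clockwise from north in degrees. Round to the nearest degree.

Differences from W1: to W2 (Δx, Δy, Δh) = (-110, 105, -1.7); to W3 = (80, -10, +1.4).
Solve a·Δx + b·Δy = Δh: det = (-110)·(-10) − 80·105 = -7300.
∂h/∂x = [(-1.7)·(-10) − (+1.4)·105] / -7300 = +0.01781
∂h/∂y = [(-110)·(+1.4) − 80·(-1.7)] / -7300 = +0.002466
Flow direction (−∇h) has components (-0.01781 E, -0.002466 N).
Azimuth = atan2(E, N) = atan2(-0.01781, -0.002466) = 262.1° ≈ 262°.

262°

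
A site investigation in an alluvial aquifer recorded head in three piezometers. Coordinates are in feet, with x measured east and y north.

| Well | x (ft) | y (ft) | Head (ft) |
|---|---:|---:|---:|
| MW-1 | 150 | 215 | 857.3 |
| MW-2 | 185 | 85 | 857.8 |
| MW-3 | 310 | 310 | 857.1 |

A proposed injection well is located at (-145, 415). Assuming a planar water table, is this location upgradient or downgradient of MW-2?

With h = a·x + b·y + c and MW-1 as origin, the differences give:
  35·a + (-130)·b = +0.5
  160·a + 95·b = -0.2
Eliminate b (×95 and ×(-130), subtract): 24125·a = 21.50 → a = ∂h/∂x = +0.0008912
Back-substitute: b = ∂h/∂y = -0.003606.
Head at (-145, 415) = 857.3 + (+0.0008912)·(-295) + (-0.003606)·(200) = 856.32 ft.
That is lower than the 857.8 ft at MW-2, so the point is downgradient.

downgradient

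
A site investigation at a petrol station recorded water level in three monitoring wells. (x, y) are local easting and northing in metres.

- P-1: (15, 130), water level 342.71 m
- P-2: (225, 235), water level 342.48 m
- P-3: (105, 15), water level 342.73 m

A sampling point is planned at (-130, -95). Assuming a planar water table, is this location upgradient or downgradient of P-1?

upgradient

Taking P-1 as reference: P-2−P-1 = (210, 105, -0.23); P-3−P-1 = (90, -115, +0.02).
Solve a·Δx + b·Δy = Δh: det = 210·(-115) − 90·105 = -33600.
∂h/∂x = [(-0.23)·(-115) − (+0.02)·105] / -33600 = -0.0007247
∂h/∂y = [210·(+0.02) − 90·(-0.23)] / -33600 = -0.0007411
Head at (-130, -95) = 342.71 + (-0.0007247)·(-145) + (-0.0007411)·(-225) = 342.98 m.
That is higher than the 342.71 m at P-1, so the point is upgradient.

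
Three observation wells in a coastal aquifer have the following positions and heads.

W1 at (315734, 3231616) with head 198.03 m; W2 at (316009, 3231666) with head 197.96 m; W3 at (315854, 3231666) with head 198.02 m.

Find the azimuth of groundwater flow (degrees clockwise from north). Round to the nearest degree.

152°

Differences from W1: to W2 (Δx, Δy, Δh) = (275, 50, -0.07); to W3 = (120, 50, -0.01).
Determinant of the coordinate differences = 275·50 − 120·50 = 7750.
∂h/∂x = [(-0.07)·50 − (-0.01)·50] / 7750 = -0.0003871
∂h/∂y = [275·(-0.01) − 120·(-0.07)] / 7750 = +0.0007290
Flow direction (−∇h) has components (+0.0003871 E, -0.0007290 N).
Azimuth = atan2(E, N) = atan2(+0.0003871, -0.0007290) = 152.0° ≈ 152°.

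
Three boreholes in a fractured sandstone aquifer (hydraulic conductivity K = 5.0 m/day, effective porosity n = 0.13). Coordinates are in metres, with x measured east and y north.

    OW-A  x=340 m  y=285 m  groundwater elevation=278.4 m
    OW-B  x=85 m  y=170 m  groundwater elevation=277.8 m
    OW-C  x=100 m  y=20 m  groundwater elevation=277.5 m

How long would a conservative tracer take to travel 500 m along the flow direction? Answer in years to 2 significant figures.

14 years

With h = a·x + b·y + c and OW-A as origin, the differences give:
  (-255)·a + (-115)·b = -0.6
  (-240)·a + (-265)·b = -0.9
Eliminate b (×(-265) and ×(-115), subtract): 39975·a = 55.50 → a = ∂h/∂x = +0.001388
Back-substitute: b = ∂h/∂y = +0.002139.
|∇h| = √(0.001388² + 0.002139²) = 0.00255
Seepage velocity v = K·i/n = 5.0 × 0.00255 / 0.13 = 0.09808 m/day.
t = 500 / 0.09808 = 5098 days = 14 years.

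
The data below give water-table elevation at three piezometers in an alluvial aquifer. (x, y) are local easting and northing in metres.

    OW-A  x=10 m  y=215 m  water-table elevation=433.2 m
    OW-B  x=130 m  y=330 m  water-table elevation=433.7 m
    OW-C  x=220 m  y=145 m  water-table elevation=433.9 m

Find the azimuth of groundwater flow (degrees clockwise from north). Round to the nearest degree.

Three-point gradient (reference OW-A): Δ to OW-B = (120, 115, +0.5), Δ to OW-C = (210, -70, +0.7).
∂h/∂x = +0.003548, ∂h/∂y = +0.0006452 (det = -32550).
Flow direction (−∇h) has components (-0.003548 E, -0.0006452 N).
Azimuth = atan2(E, N) = atan2(-0.003548, -0.0006452) = 259.7° ≈ 260°.

260°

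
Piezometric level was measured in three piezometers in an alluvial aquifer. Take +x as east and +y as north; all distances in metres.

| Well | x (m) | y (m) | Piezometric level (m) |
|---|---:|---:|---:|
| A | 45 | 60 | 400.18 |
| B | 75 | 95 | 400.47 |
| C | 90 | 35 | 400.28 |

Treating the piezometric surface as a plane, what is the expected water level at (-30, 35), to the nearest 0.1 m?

Taking A as reference: B−A = (30, 35, +0.29); C−A = (45, -25, +0.10).
Solve a·Δx + b·Δy = Δh: det = 30·(-25) − 45·35 = -2325.
∂h/∂x = [(+0.29)·(-25) − (+0.10)·35] / -2325 = +0.004624
∂h/∂y = [30·(+0.10) − 45·(+0.29)] / -2325 = +0.004323
h(-30, 35) = 400.18 + (+0.004624)·(-75) + (+0.004323)·(-25) = 400.18 -0.347 -0.108 = 399.725 m.

399.7 m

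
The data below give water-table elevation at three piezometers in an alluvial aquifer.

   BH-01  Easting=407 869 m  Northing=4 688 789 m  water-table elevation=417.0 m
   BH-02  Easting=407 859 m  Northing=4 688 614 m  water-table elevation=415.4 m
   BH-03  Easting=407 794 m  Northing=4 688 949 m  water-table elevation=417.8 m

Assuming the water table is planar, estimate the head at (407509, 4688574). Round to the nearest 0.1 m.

Differences from BH-01: to BH-02 (Δx, Δy, Δh) = (-10, -175, -1.6); to BH-03 = (-75, 160, +0.8).
Determinant of the coordinate differences = (-10)·160 − (-75)·(-175) = -14725.
∂h/∂x = [(-1.6)·160 − (+0.8)·(-175)] / -14725 = +0.007878
∂h/∂y = [(-10)·(+0.8) − (-75)·(-1.6)] / -14725 = +0.008693
h(407509, 4688574) = 417.0 + (+0.007878)·(-360) + (+0.008693)·(-215) = 417.0 -2.836 -1.869 = 412.295 m.

412.3 m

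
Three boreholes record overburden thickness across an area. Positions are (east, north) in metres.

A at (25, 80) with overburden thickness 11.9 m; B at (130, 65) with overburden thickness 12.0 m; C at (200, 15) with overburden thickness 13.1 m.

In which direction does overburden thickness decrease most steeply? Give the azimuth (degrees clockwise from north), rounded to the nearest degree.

006°

Three-point gradient (reference A): Δ to B = (105, -15, +0.1), Δ to C = (175, -65, +1.2).
∂d/∂x = -0.002738, ∂d/∂y = -0.02583 (det = -4200).
Steepest decrease is along −∇f: components (+0.002738 E, +0.02583 N).
Azimuth = atan2(+0.002738, +0.02583) = 6.1° ≈ 006°.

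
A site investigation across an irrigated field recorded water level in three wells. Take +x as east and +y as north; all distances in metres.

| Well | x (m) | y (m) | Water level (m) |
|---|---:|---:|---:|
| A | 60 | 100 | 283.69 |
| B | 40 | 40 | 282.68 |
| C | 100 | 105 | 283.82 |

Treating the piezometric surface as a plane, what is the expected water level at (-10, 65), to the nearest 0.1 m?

With h = a·x + b·y + c and A as origin, the differences give:
  (-20)·a + (-60)·b = -1.01
  40·a + 5·b = +0.13
Eliminate b (×5 and ×(-60), subtract): 2300·a = 2.750 → a = ∂h/∂x = +0.001196
Back-substitute: b = ∂h/∂y = +0.01643.
h(-10, 65) = 283.69 + (+0.001196)·(-70) + (+0.01643)·(-35) = 283.69 -0.084 -0.575 = 283.031 m.

283.0 m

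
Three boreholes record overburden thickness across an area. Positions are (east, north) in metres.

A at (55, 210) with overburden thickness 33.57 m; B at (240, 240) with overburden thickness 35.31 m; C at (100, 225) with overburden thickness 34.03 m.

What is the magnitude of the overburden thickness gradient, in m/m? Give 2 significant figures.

Differences from A: to B (Δx, Δy, Δh) = (185, 30, +1.74); to C = (45, 15, +0.46).
Determinant of the coordinate differences = 185·15 − 45·30 = 1425.
∂d/∂x = [(+1.74)·15 − (+0.46)·30] / 1425 = +0.008632
∂d/∂y = [185·(+0.46) − 45·(+1.74)] / 1425 = +0.004772
|∇f| = √(0.008632² + 0.004772²) = 0.009863 m/m

0.0099 m/m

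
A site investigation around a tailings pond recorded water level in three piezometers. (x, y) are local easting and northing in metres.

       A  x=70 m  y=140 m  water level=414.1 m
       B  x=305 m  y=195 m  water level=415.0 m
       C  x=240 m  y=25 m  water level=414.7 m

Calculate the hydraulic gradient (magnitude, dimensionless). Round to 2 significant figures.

With h = a·x + b·y + c and A as origin, the differences give:
  235·a + 55·b = +0.9
  170·a + (-115)·b = +0.6
Eliminate b (×(-115) and ×55, subtract): -36375·a = -136.50 → a = ∂h/∂x = +0.003753
Back-substitute: b = ∂h/∂y = +0.0003299.
|∇h| = √(0.003753² + 0.0003299²) = 0.003767

0.0038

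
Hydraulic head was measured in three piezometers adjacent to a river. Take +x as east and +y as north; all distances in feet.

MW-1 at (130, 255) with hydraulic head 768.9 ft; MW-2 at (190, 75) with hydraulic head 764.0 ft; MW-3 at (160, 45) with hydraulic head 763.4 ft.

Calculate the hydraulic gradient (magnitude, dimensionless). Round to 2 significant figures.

0.026

Differences from MW-1: to MW-2 (Δx, Δy, Δh) = (60, -180, -4.9); to MW-3 = (30, -210, -5.5).
Solve a·Δx + b·Δy = Δh: det = 60·(-210) − 30·(-180) = -7200.
∂h/∂x = [(-4.9)·(-210) − (-5.5)·(-180)] / -7200 = -0.005417
∂h/∂y = [60·(-5.5) − 30·(-4.9)] / -7200 = +0.02542
|∇h| = √(-0.005417² + 0.02542²) = 0.02599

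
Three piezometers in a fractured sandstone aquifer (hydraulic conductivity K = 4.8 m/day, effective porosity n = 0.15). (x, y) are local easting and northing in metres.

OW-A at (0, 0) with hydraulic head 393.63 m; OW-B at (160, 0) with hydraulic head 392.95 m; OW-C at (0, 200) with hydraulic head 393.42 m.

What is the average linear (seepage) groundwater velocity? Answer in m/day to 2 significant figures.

∂h/∂x = (392.95 − 393.63) / (160 − 0) = -0.004250
∂h/∂y = (393.42 − 393.63) / (200 − 0) = -0.001050
|∇h| = √(-0.004250² + -0.001050²) = 0.004378
Seepage velocity v = K·i/n = 4.8 × 0.004378 / 0.15 = 0.1401 m/day.

0.14 m/day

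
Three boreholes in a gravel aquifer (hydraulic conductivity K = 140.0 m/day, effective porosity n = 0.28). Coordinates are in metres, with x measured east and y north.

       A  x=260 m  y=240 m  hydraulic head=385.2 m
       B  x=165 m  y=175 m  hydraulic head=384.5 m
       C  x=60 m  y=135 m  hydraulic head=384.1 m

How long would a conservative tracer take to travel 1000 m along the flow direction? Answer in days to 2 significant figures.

170 days

With h = a·x + b·y + c and A as origin, the differences give:
  (-95)·a + (-65)·b = -0.7
  (-200)·a + (-105)·b = -1.1
Eliminate b (×(-105) and ×(-65), subtract): -3025·a = 2.00 → a = ∂h/∂x = -0.0006612
Back-substitute: b = ∂h/∂y = +0.01174.
|∇h| = √(-0.0006612² + 0.01174²) = 0.01176
Seepage velocity v = K·i/n = 140.0 × 0.01176 / 0.28 = 5.88 m/day.
t = 1000 / 5.88 = 170.1 days.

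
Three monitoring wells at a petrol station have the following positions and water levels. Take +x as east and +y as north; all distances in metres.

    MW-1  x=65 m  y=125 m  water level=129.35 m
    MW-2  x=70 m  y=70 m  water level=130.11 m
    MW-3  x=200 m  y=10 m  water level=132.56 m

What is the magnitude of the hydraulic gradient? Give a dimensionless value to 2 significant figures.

0.018

With h = a·x + b·y + c and MW-1 as origin, the differences give:
  5·a + (-55)·b = +0.76
  135·a + (-115)·b = +3.21
Eliminate b (×(-115) and ×(-55), subtract): 6850·a = 89.150 → a = ∂h/∂x = +0.01301
Back-substitute: b = ∂h/∂y = -0.01264.
|∇h| = √(0.01301² + -0.01264²) = 0.01814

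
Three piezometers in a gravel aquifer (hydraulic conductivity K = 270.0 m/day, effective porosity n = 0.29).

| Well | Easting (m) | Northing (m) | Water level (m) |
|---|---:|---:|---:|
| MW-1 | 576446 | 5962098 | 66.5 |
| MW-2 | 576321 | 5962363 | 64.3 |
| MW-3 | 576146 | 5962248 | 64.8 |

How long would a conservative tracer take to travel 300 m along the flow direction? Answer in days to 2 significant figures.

Taking MW-1 as reference: MW-2−MW-1 = (-125, 265, -2.2); MW-3−MW-1 = (-300, 150, -1.7).
Solve a·Δx + b·Δy = Δh: det = (-125)·150 − (-300)·265 = 60750.
∂h/∂x = [(-2.2)·150 − (-1.7)·265] / 60750 = +0.001984
∂h/∂y = [(-125)·(-1.7) − (-300)·(-2.2)] / 60750 = -0.007366
|∇h| = √(0.001984² + -0.007366²) = 0.007629
Seepage velocity v = K·i/n = 270.0 × 0.007629 / 0.29 = 7.103 m/day.
t = 300 / 7.103 = 42.24 days.

42 days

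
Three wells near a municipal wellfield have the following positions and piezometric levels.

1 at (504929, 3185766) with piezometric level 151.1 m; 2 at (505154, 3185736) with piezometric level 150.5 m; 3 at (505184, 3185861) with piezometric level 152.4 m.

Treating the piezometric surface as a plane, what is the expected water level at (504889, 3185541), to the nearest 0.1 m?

Taking 1 as reference: 2−1 = (225, -30, -0.6); 3−1 = (255, 95, +1.3).
Determinant of the coordinate differences = 225·95 − 255·(-30) = 29025.
∂h/∂x = [(-0.6)·95 − (+1.3)·(-30)] / 29025 = -0.0006202
∂h/∂y = [225·(+1.3) − 255·(-0.6)] / 29025 = +0.01535
h(504889, 3185541) = 151.1 + (-0.0006202)·(-40) + (+0.01535)·(-225) = 151.1 +0.025 -3.453 = 147.671 m.

147.7 m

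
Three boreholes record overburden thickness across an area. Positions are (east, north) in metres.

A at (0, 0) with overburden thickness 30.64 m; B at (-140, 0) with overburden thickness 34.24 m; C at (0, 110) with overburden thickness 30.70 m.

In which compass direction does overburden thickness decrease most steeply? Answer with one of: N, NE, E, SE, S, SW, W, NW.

E

∂d/∂x = (34.24 − 30.64) / (-140 − 0) = -0.02571
∂d/∂y = (30.70 − 30.64) / (110 − 0) = +0.0005455
Steepest decrease is along −∇f = (+0.02571 E, -0.0005455 N) → east.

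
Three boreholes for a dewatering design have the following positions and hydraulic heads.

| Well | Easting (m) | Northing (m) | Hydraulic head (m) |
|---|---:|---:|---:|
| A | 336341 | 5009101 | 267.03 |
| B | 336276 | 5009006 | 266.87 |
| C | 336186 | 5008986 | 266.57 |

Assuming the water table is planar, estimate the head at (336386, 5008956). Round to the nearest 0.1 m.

Differences from A: to B (Δx, Δy, Δh) = (-65, -95, -0.16); to C = (-155, -115, -0.46).
Solve a·Δx + b·Δy = Δh: det = (-65)·(-115) − (-155)·(-95) = -7250.
∂h/∂x = [(-0.16)·(-115) − (-0.46)·(-95)] / -7250 = +0.003490
∂h/∂y = [(-65)·(-0.46) − (-155)·(-0.16)] / -7250 = -0.0007034
h(336386, 5008956) = 267.03 + (+0.003490)·(45) + (-0.0007034)·(-145) = 267.03 +0.157 +0.102 = 267.289 m.

267.3 m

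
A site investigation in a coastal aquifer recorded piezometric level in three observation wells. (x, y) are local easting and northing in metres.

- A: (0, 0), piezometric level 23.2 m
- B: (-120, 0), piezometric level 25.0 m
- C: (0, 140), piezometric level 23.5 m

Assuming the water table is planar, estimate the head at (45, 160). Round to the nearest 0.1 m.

∂h/∂x = (25.0 − 23.2) / (-120 − 0) = -0.01500
∂h/∂y = (23.5 − 23.2) / (140 − 0) = +0.002143
h(45, 160) = 23.2 + (-0.01500)·(45) + (+0.002143)·(160) = 23.2 -0.675 +0.343 = 22.868 m.

22.9 m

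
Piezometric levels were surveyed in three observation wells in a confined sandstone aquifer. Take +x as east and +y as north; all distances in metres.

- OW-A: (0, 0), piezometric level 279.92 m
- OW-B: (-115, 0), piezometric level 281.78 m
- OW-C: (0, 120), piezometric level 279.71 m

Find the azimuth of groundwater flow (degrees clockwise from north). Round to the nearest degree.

∂h/∂x = (281.78 − 279.92) / (-115 − 0) = -0.01617
∂h/∂y = (279.71 − 279.92) / (120 − 0) = -0.001750
Flow direction (−∇h) has components (+0.01617 E, +0.001750 N).
Azimuth = atan2(E, N) = atan2(+0.01617, +0.001750) = 83.8° ≈ 084°.

084°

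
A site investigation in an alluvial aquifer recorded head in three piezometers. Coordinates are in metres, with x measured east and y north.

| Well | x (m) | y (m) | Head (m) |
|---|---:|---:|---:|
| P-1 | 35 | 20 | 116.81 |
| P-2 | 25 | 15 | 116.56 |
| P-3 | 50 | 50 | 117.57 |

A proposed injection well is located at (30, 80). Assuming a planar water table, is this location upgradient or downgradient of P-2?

upgradient

Taking P-1 as reference: P-2−P-1 = (-10, -5, -0.25); P-3−P-1 = (15, 30, +0.76).
Solve a·Δx + b·Δy = Δh: det = (-10)·30 − 15·(-5) = -225.
∂h/∂x = [(-0.25)·30 − (+0.76)·(-5)] / -225 = +0.01644
∂h/∂y = [(-10)·(+0.76) − 15·(-0.25)] / -225 = +0.01711
Head at (30, 80) = 116.81 + (+0.01644)·(-5) + (+0.01711)·(60) = 117.75 m.
That is higher than the 116.56 m at P-2, so the point is upgradient.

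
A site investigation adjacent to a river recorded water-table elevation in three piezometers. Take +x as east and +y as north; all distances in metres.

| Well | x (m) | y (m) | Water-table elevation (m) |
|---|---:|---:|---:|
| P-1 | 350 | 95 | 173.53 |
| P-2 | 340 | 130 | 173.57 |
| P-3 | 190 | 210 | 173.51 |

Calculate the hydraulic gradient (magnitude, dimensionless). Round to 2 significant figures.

0.0019

With h = a·x + b·y + c and P-1 as origin, the differences give:
  (-10)·a + 35·b = +0.04
  (-160)·a + 115·b = -0.02
Eliminate b (×115 and ×35, subtract): 4450·a = 5.300 → a = ∂h/∂x = +0.001191
Back-substitute: b = ∂h/∂y = +0.001483.
|∇h| = √(0.001191² + 0.001483²) = 0.001902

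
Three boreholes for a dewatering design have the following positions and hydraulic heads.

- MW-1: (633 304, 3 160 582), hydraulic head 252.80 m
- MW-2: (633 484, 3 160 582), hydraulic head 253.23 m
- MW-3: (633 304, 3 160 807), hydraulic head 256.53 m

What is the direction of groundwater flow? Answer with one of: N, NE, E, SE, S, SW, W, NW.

S

∂h/∂x = (253.23 − 252.80) / (633484 − 633304) = +0.002389
∂h/∂y = (256.53 − 252.80) / (3160807 − 3160582) = +0.01658
Flow = −∇h = (-0.002389 east, -0.01658 north), which points south.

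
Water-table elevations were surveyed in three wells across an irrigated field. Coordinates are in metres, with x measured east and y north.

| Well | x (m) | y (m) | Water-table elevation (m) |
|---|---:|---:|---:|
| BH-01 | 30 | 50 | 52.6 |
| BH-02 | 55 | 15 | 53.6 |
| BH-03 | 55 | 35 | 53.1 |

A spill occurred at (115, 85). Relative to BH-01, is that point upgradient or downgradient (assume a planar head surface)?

With h = a·x + b·y + c and BH-01 as origin, the differences give:
  25·a + (-35)·b = +1.0
  25·a + (-15)·b = +0.5
Eliminate b (×(-15) and ×(-35), subtract): 500·a = 2.50 → a = ∂h/∂x = +0.005000
Back-substitute: b = ∂h/∂y = -0.02500.
Head at (115, 85) = 52.6 + (+0.005000)·(85) + (-0.02500)·(35) = 52.15 m.
That is lower than the 52.6 m at BH-01, so the point is downgradient.

downgradient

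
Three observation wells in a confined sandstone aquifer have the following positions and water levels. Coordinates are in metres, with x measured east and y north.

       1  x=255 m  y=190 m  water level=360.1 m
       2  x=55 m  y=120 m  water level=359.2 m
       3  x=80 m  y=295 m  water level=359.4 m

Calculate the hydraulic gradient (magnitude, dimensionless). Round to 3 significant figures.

With h = a·x + b·y + c and 1 as origin, the differences give:
  (-200)·a + (-70)·b = -0.9
  (-175)·a + 105·b = -0.7
Eliminate b (×105 and ×(-70), subtract): -33250·a = -143.50 → a = ∂h/∂x = +0.004316
Back-substitute: b = ∂h/∂y = +0.0005263.
|∇h| = √(0.004316² + 0.0005263²) = 0.004348

0.00435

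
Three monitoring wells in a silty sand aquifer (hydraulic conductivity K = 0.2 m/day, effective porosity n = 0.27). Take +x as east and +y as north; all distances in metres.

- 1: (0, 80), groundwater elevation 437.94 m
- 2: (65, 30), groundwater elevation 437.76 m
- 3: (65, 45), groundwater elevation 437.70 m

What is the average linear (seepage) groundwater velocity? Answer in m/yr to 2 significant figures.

Three-point gradient (reference 1): Δ to 2 = (65, -50, -0.18), Δ to 3 = (65, -35, -0.24).
∂h/∂x = -0.005846, ∂h/∂y = -0.004000 (det = 975).
|∇h| = √(-0.005846² + -0.004000²) = 0.007083
Seepage velocity v = K·i/n = 0.2 × 0.007083 / 0.27 = 0.005247 m/day = 1.916 m/yr.

1.9 m/yr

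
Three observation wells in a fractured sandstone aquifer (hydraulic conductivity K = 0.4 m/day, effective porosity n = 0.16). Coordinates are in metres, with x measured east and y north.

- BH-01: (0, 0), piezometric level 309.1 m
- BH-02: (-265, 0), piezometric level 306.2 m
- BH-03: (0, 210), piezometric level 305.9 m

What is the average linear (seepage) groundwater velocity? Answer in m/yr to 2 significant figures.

17 m/yr

∂h/∂x = (306.2 − 309.1) / (-265 − 0) = +0.01094
∂h/∂y = (305.9 − 309.1) / (210 − 0) = -0.01524
|∇h| = √(0.01094² + -0.01524²) = 0.01876
Seepage velocity v = K·i/n = 0.4 × 0.01876 / 0.16 = 0.0469 m/day = 17.13 m/yr.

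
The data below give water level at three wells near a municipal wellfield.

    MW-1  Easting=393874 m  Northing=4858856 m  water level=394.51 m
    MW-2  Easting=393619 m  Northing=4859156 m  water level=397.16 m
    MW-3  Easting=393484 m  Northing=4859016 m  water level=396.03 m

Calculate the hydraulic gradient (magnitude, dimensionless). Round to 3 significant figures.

With h = a·x + b·y + c and MW-1 as origin, the differences give:
  (-255)·a + 300·b = +2.65
  (-390)·a + 160·b = +1.52
Eliminate b (×160 and ×300, subtract): 76200·a = -32.000 → a = ∂h/∂x = -0.0004199
Back-substitute: b = ∂h/∂y = +0.008476.
|∇h| = √(-0.0004199² + 0.008476²) = 0.008486

0.00849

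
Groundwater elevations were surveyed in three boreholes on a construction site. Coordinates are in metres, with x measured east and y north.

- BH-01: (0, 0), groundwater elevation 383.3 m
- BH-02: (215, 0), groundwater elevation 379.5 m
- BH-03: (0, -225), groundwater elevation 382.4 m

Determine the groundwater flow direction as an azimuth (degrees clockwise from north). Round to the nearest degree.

103°

∂h/∂x = (379.5 − 383.3) / (215 − 0) = -0.01767
∂h/∂y = (382.4 − 383.3) / (-225 − 0) = +0.004000
Flow direction (−∇h) has components (+0.01767 E, -0.004000 N).
Azimuth = atan2(E, N) = atan2(+0.01767, -0.004000) = 102.8° ≈ 103°.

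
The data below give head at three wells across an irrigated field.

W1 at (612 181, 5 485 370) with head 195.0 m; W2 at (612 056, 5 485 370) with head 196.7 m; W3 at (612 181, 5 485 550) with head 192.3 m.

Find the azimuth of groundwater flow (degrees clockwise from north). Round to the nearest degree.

042°

∂h/∂x = (196.7 − 195.0) / (612056 − 612181) = -0.01360
∂h/∂y = (192.3 − 195.0) / (5485550 − 5485370) = -0.01500
Flow direction (−∇h) has components (+0.01360 E, +0.01500 N).
Azimuth = atan2(E, N) = atan2(+0.01360, +0.01500) = 42.2° ≈ 042°.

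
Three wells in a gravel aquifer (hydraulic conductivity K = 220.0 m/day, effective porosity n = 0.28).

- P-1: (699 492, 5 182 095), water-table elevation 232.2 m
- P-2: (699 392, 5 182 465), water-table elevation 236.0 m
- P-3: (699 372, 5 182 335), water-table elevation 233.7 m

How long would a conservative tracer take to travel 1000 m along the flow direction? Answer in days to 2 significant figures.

Three-point gradient (reference P-1): Δ to P-2 = (-100, 370, +3.8), Δ to P-3 = (-120, 240, +1.5).
∂h/∂x = +0.01750, ∂h/∂y = +0.01500 (det = 20400).
|∇h| = √(0.01750² + 0.01500²) = 0.02305
Seepage velocity v = K·i/n = 220.0 × 0.02305 / 0.28 = 18.11 m/day.
t = 1000 / 18.11 = 55.22 days.

55 days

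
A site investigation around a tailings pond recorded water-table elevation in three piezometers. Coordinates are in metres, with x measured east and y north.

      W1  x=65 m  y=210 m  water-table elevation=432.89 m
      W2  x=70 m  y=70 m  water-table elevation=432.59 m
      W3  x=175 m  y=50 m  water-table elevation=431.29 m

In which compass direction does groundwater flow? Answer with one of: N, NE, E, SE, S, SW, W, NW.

E

With h = a·x + b·y + c and W1 as origin, the differences give:
  5·a + (-140)·b = -0.30
  110·a + (-160)·b = -1.60
Eliminate b (×(-160) and ×(-140), subtract): 14600·a = -176.000 → a = ∂h/∂x = -0.01205
Back-substitute: b = ∂h/∂y = +0.001712.
Flow = −∇h = (+0.01205 east, -0.001712 north), which points east.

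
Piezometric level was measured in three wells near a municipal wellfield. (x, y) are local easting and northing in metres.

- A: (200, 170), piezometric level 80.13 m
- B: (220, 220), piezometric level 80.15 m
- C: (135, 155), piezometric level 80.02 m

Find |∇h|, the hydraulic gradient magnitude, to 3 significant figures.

Differences from A: to B (Δx, Δy, Δh) = (20, 50, +0.02); to C = (-65, -15, -0.11).
Determinant of the coordinate differences = 20·(-15) − (-65)·50 = 2950.
∂h/∂x = [(+0.02)·(-15) − (-0.11)·50] / 2950 = +0.001763
∂h/∂y = [20·(-0.11) − (-65)·(+0.02)] / 2950 = -0.0003051
|∇h| = √(0.001763² + -0.0003051²) = 0.001789

0.00179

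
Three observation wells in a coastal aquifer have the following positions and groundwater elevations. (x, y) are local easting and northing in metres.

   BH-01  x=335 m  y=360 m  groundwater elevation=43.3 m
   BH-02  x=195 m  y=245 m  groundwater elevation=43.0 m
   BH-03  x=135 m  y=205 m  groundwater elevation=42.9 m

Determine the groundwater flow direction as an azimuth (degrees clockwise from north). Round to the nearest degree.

173°

With h = a·x + b·y + c and BH-01 as origin, the differences give:
  (-140)·a + (-115)·b = -0.3
  (-200)·a + (-155)·b = -0.4
Eliminate b (×(-155) and ×(-115), subtract): -1300·a = 0.50 → a = ∂h/∂x = -0.0003846
Back-substitute: b = ∂h/∂y = +0.003077.
Flow direction (−∇h) has components (+0.0003846 E, -0.003077 N).
Azimuth = atan2(E, N) = atan2(+0.0003846, -0.003077) = 172.9° ≈ 173°.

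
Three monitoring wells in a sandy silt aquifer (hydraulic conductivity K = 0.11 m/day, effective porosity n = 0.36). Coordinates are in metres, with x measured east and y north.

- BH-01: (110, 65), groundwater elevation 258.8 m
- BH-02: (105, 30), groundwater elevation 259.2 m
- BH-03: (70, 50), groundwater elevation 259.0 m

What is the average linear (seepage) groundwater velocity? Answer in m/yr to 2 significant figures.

1.3 m/yr

With h = a·x + b·y + c and BH-01 as origin, the differences give:
  (-5)·a + (-35)·b = +0.4
  (-40)·a + (-15)·b = +0.2
Eliminate b (×(-15) and ×(-35), subtract): -1325·a = 1.00 → a = ∂h/∂x = -0.0007547
Back-substitute: b = ∂h/∂y = -0.01132.
|∇h| = √(-0.0007547² + -0.01132²) = 0.01135
Seepage velocity v = K·i/n = 0.11 × 0.01135 / 0.36 = 0.003468 m/day = 1.267 m/yr.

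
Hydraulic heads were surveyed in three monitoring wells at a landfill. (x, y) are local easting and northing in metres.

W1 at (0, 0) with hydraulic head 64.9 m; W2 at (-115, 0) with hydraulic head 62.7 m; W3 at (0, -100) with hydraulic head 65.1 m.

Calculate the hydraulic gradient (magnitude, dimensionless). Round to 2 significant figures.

0.019

∂h/∂x = (62.7 − 64.9) / (-115 − 0) = +0.01913
∂h/∂y = (65.1 − 64.9) / (-100 − 0) = -0.002000
|∇h| = √(0.01913² + -0.002000²) = 0.01923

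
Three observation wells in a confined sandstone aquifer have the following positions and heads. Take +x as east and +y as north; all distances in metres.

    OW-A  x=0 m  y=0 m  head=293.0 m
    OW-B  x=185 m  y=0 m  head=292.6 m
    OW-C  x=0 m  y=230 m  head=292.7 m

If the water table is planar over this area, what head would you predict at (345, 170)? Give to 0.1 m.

∂h/∂x = (292.6 − 293.0) / (185 − 0) = -0.002162
∂h/∂y = (292.7 − 293.0) / (230 − 0) = -0.001304
h(345, 170) = 293.0 + (-0.002162)·(345) + (-0.001304)·(170) = 293.0 -0.746 -0.222 = 292.032 m.

292.0 m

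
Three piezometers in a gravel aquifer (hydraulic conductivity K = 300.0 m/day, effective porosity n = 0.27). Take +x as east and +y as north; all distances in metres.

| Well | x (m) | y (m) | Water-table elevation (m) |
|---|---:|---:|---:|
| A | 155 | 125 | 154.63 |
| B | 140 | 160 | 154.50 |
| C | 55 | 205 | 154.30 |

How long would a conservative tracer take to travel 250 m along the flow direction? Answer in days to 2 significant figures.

Taking A as reference: B−A = (-15, 35, -0.13); C−A = (-100, 80, -0.33).
Solve a·Δx + b·Δy = Δh: det = (-15)·80 − (-100)·35 = 2300.
∂h/∂x = [(-0.13)·80 − (-0.33)·35] / 2300 = +0.0005000
∂h/∂y = [(-15)·(-0.33) − (-100)·(-0.13)] / 2300 = -0.003500
|∇h| = √(0.0005000² + -0.003500²) = 0.003536
Seepage velocity v = K·i/n = 300.0 × 0.003536 / 0.27 = 3.929 m/day.
t = 250 / 3.929 = 63.63 days.

64 days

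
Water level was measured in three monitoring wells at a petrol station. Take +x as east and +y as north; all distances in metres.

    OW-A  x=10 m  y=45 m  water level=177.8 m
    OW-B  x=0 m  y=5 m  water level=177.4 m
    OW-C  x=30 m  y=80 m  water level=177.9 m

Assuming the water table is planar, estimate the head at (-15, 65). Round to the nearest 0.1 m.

178.7 m

Three-point gradient (reference OW-A): Δ to OW-B = (-10, -40, -0.4), Δ to OW-C = (20, 35, +0.1).
∂h/∂x = -0.02222, ∂h/∂y = +0.01556 (det = 450).
h(-15, 65) = 177.8 + (-0.02222)·(-25) + (+0.01556)·(20) = 177.8 +0.556 +0.311 = 178.667 m.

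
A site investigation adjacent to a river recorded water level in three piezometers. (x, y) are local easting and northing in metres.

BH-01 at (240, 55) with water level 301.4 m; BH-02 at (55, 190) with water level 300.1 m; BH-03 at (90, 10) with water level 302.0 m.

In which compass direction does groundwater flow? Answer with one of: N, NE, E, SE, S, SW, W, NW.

N

With h = a·x + b·y + c and BH-01 as origin, the differences give:
  (-185)·a + 135·b = -1.3
  (-150)·a + (-45)·b = +0.6
Eliminate b (×(-45) and ×135, subtract): 28575·a = -22.50 → a = ∂h/∂x = -0.0007874
Back-substitute: b = ∂h/∂y = -0.01071.
Flow = −∇h = (+0.0007874 east, +0.01071 north), which points north.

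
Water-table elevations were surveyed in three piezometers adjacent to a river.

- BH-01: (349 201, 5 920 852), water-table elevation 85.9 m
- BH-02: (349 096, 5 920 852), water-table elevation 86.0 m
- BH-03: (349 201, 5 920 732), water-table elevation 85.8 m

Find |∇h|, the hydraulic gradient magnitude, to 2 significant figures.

∂h/∂x = (86.0 − 85.9) / (349096 − 349201) = -0.0009524
∂h/∂y = (85.8 − 85.9) / (5920732 − 5920852) = +0.0008333
|∇h| = √(-0.0009524² + 0.0008333²) = 0.001265

0.0013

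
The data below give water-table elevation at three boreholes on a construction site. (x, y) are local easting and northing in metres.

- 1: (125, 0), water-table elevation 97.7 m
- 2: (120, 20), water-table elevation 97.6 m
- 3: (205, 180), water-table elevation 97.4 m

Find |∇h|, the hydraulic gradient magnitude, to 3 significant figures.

Taking 1 as reference: 2−1 = (-5, 20, -0.1); 3−1 = (80, 180, -0.3).
Solve a·Δx + b·Δy = Δh: det = (-5)·180 − 80·20 = -2500.
∂h/∂x = [(-0.1)·180 − (-0.3)·20] / -2500 = +0.004800
∂h/∂y = [(-5)·(-0.3) − 80·(-0.1)] / -2500 = -0.003800
|∇h| = √(0.004800² + -0.003800²) = 0.006122

0.00612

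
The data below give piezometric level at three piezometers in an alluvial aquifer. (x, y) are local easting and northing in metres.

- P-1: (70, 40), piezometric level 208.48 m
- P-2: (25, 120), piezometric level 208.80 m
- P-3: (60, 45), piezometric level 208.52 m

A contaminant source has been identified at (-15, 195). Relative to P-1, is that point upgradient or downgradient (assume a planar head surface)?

Taking P-1 as reference: P-2−P-1 = (-45, 80, +0.32); P-3−P-1 = (-10, 5, +0.04).
Determinant of the coordinate differences = (-45)·5 − (-10)·80 = 575.
∂h/∂x = [(+0.32)·5 − (+0.04)·80] / 575 = -0.002783
∂h/∂y = [(-45)·(+0.04) − (-10)·(+0.32)] / 575 = +0.002435
Head at (-15, 195) = 208.48 + (-0.002783)·(-85) + (+0.002435)·(155) = 209.09 m.
That is higher than the 208.48 m at P-1, so the point is upgradient.

upgradient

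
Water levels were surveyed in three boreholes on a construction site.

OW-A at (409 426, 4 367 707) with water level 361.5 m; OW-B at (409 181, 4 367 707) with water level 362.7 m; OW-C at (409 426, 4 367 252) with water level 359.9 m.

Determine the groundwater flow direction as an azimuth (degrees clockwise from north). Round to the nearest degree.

126°

∂h/∂x = (362.7 − 361.5) / (409181 − 409426) = -0.004898
∂h/∂y = (359.9 − 361.5) / (4367252 − 4367707) = +0.003516
Flow direction (−∇h) has components (+0.004898 E, -0.003516 N).
Azimuth = atan2(E, N) = atan2(+0.004898, -0.003516) = 125.7° ≈ 126°.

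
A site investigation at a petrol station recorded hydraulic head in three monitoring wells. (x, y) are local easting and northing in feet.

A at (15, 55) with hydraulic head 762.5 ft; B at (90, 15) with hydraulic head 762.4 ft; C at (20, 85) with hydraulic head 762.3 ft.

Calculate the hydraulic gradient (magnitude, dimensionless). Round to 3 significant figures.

Taking A as reference: B−A = (75, -40, -0.1); C−A = (5, 30, -0.2).
Determinant of the coordinate differences = 75·30 − 5·(-40) = 2450.
∂h/∂x = [(-0.1)·30 − (-0.2)·(-40)] / 2450 = -0.004490
∂h/∂y = [75·(-0.2) − 5·(-0.1)] / 2450 = -0.005918
|∇h| = √(-0.004490² + -0.005918²) = 0.007429

0.00743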